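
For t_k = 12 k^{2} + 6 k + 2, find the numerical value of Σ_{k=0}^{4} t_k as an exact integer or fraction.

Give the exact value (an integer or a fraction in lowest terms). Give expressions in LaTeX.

Σ = 430

Ratio r(k) = (6*k**2 + 15*k + 10)/(6*k**2 + 3*k + 1).
Factor: A=1; B=1; C=k**2 + k/2 + 1/6.
Set up (1)·f(k+1) − (1)·f(k) − (k**2 + k/2 + 1/6) = 0.
d = 3 from the (0,0,2) case.
Solving with deg f ≤ 3: f(k) = k*(4*k**2 - 3*k + 1)/12.
R(k) = B(k−1)·f(k)/C(k) = k*(4*k**2 - 3*k + 1)/(2*(6*k**2 + 3*k + 1)); s_k = R·t_k = k*(4*k**2 - 3*k + 1).
s_(k+1) − s_k = 12*k**2 + 6*k + 2 = t_k.
Sum = s_(5) − s_(0); s_(5) = 430, s_(0) = 0 ⇒ 430.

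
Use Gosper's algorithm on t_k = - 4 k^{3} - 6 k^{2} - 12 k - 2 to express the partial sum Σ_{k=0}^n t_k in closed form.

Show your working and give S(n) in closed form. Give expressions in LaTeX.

S(n) = - n^{4} - 4 n^{3} - 10 n^{2} - 9 n - 2

The ratio is (2*k**3 + 9*k**2 + 18*k + 12)/(2*k**3 + 3*k**2 + 6*k + 1).
A = 1, B = 1, C = k**3 + 3*k**2/2 + 3*k + 1/2.
f must satisfy (1)·f(k+1) − (1)·f(k) = k**3 + 3*k**2/2 + 3*k + 1/2.
Bound: deg f ≤ 4.
Coefficient equations give f(k) = k*(k**3 + 4*k - 3)/4.
Certificate R = B(k−1)f/C = k*(k**3 + 4*k - 3)/(2*(2*k**3 + 3*k**2 + 6*k + 1)) gives s_k = k*(-k**3 - 4*k + 3).
Δs = -4*k**3 - 6*k**2 - 12*k - 2, as required.
s_(n+1) = -n**4 - 4*n**3 - 10*n**2 - 9*n - 2 and s_(0) = 0, so S(n) = -n**4 - 4*n**3 - 10*n**2 - 9*n - 2.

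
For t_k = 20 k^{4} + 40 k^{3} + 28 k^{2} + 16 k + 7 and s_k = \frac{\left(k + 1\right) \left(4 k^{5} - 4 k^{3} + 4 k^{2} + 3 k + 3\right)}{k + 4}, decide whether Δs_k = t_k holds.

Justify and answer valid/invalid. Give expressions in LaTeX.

Invalid: residual \frac{3 \left(- 16 k^{5} - 120 k^{4} - 192 k^{3} - 124 k^{2} - 68 k - 25\right)}{k^{2} + 9 k + 20} ≠ 0.

s_(k+1) = (k + 2)*(3*k + 4*(k + 1)**5 - 4*(k + 1)**3 + 4*(k + 1)**2 + 6)/(k + 5)
s_(k+1) − s_k = (20*k**6 + 172*k**5 + 428*k**4 + 492*k**3 + 339*k**2 + 179*k + 65)/(k**2 + 9*k + 20)
(s_(k+1) − s_k) − t_k = 3*(-16*k**5 - 120*k**4 - 192*k**3 - 124*k**2 - 68*k - 25)/(k**2 + 9*k + 20)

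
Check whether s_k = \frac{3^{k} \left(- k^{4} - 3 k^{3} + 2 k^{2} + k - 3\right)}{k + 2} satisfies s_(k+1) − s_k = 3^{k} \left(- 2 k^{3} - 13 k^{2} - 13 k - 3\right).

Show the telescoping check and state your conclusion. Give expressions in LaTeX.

s_(k+1) = 3**(k + 1)*(-k**4 - 7*k**3 - 13*k**2 - 8*k - 4)/(k + 3)
s_(k+1) − s_k = 3**k*(-2*k**5 - 21*k**4 - 74*k**3 - 109*k**2 - 60*k - 15)/(k**2 + 5*k + 6)
(s_(k+1) − s_k) − t_k = 3**k*(2*k**4 + 16*k**3 + 37*k**2 + 33*k + 3)/(k**2 + 5*k + 6)

Invalid: residual \frac{3^{k} \left(2 k^{4} + 16 k^{3} + 37 k^{2} + 33 k + 3\right)}{k^{2} + 5 k + 6} ≠ 0.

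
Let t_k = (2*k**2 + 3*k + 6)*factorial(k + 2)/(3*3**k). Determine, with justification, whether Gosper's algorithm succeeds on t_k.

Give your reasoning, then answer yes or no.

t_(k+1)/t_k = (k + 3)*(3*k + 2*(k + 1)**2 + 9)/(3*(2*k**2 + 3*k + 6)).
Factor: A=k/3 + 1; B=1; C=k**2 + 3*k/2 + 3.
Set up (k/3 + 1)·f(k+1) − (1)·f(k) − (k**2 + 3*k/2 + 3) = 0.
deg f ≤ 1 (via 1,0,2).
A polynomial solution: f(k) = 3*(2*k + 1)/2.
So s_k = (B(k−1)f/C)·t_k = (3*(2*k + 1)/(2*k**2 + 3*k + 6))·t_k = (2*k + 1)*factorial(k + 2)/3**k.
Check: Δs_k = (2*k**2 + 3*k + 6)*factorial(k + 2)/(3*3**k). ✓

Yes. s_k = (2*k + 1)*factorial(k + 2)/3**k.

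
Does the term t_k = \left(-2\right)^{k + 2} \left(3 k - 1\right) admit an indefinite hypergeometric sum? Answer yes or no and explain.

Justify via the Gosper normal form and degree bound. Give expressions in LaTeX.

Step 1: r(k) = 2*(-3*k - 2)/(3*k - 1).
Factor: A=-2; B=1; C=k - 1/3.
Need (-2)·f(k+1) − (1)·f(k) = k - 1/3.
Bound: deg f ≤ 1.
A polynomial solution: f(k) = -(k - 1)/3.
R(k) = B(k−1)·f(k)/C(k) = -(k - 1)/(3*k - 1); s_k = R·t_k = (-2)**(k + 2)*(1 - k).
Verify: (-2)**(k + 2)*(3*k - 1) matches t_k.

Yes. s_k = \left(-2\right)^{k + 2} \left(1 - k\right).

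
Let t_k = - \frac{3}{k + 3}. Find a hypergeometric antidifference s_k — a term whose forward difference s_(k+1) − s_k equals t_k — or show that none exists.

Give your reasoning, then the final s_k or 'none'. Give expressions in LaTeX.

none (Gosper's algorithm certifies no s_k)

Ratio r(k) = (k + 3)/(k + 4).
A = k + 3, B = k + 4, C = 1.
f must satisfy (k + 3)·f(k+1) − (k + 3)·f(k) = 1.
Degrees (1,1,0) ⇒ d ≤ 0.
f = c0 ⇒ A·f(k+1) − B(k−1)·f(k) − C = -1. The system {-1 = 0} is inconsistent; no antidifference.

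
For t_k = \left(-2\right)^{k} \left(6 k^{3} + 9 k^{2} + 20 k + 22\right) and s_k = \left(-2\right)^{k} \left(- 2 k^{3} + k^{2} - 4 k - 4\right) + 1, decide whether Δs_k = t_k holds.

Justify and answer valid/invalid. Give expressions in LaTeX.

Valid: the claim telescopes to t_k.

s_(k+1) = (-2)**(k + 1)*(-4*k - 2*(k + 1)**3 + (k + 1)**2 - 8) + 1
s_(k+1) − s_k = (-2)**k*(6*k**3 + 9*k**2 + 20*k + 22)
(s_(k+1) − s_k) − t_k = 0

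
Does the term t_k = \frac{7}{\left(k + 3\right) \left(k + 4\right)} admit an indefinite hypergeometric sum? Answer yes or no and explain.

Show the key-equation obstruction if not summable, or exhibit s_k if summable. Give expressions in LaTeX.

t_(k+1)/t_k = (k + 3)/(k + 5).
Gosper form: A/B · C(k+1)/C(k) with A=k + 3, B=k + 5, C=1.
f must satisfy (k + 3)·f(k+1) − (k + 4)·f(k) = 1.
Degrees (1,1,0) ⇒ d ≤ 1.
Solve for f: f(k) = k/3 (degree 1 ≤ 1).
Get s_k = R·t_k = 7*k/(3*(k + 3)) with R(k) = B(k−1)f(k)/C(k) = k*(k + 4)/3.
Check: Δs_k = 7/(k**2 + 7*k + 12). ✓

Yes. s_k = \frac{7 k}{3 \left(k + 3\right)}.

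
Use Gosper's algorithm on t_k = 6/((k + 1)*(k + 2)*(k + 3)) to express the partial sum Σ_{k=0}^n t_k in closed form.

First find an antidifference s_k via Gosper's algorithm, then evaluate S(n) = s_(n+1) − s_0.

S(n) = 3*(n**2 + 5*n + 4)/(2*(n**2 + 5*n + 6))

Step 1: r(k) = (k + 1)/(k + 4).
Factor: A=k + 1; B=k + 4; C=1.
Key eq: (k + 1)·f(k+1) = (k + 3)·f(k) + (1).
d = 2 from the (1,1,0) case.
Solve for f: f(k) = k*(k + 3)/4 (degree 2 ≤ 2).
So s_k = (B(k−1)f/C)·t_k = (k*(k + 3)**2/4)·t_k = 3*k*(k + 3)/(2*(k + 1)*(k + 2)).
Verify: 6/(k**3 + 6*k**2 + 11*k + 6) matches t_k.
Evaluate: s_(n+1) = 3*(n**2 + 5*n + 4)/(2*(n**2 + 5*n + 6)); subtract s_(0) = 0 ⇒ S(n) = 3*(n**2 + 5*n + 4)/(2*(n**2 + 5*n + 6)).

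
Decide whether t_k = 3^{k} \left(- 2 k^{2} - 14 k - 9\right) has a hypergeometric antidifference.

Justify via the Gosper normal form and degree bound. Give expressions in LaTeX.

r(k) = 3*(2*k**2 + 18*k + 25)/(2*k**2 + 14*k + 9) after simplifying.
Gosper form: A/B · C(k+1)/C(k) with A=3, B=1, C=k**2 + 7*k + 9/2.
Need (3)·f(k+1) − (1)·f(k) = k**2 + 7*k + 9/2.
d = 2 from the (0,0,2) case.
Solve for f: f(k) = (k**2 + 4*k - 3)/2 (degree 2 ≤ 2).
Get s_k = R·t_k = 3**k*(-k**2 - 4*k + 3) with R(k) = B(k−1)f(k)/C(k) = (k**2 + 4*k - 3)/(2*k**2 + 14*k + 9).
s_(k+1) − s_k = 3**k*(-2*k**2 - 14*k - 9) = t_k.

Yes. s_k = 3^{k} \left(- k^{2} - 4 k + 3\right).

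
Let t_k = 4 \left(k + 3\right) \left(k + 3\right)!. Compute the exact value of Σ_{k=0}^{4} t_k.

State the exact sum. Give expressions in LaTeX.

Σ = 161256

Ratio r(k) = (k + 4)**2/(k + 3).
Gosper form: A/B · C(k+1)/C(k) with A=k + 4, B=1, C=k + 3.
Set up (k + 4)·f(k+1) − (1)·f(k) − (k + 3) = 0.
From deg A=1, deg B=0, deg C=1: d=0.
Coefficient equations give f(k) = 1.
So s_k = (B(k−1)f/C)·t_k = (1/(k + 3))·t_k = 4*factorial(k + 3).
Verify: 4*(k + 3)*factorial(k + 3) matches t_k.
Sum = s_(5) − s_(0); s_(5) = 161280, s_(0) = 24 ⇒ 161256.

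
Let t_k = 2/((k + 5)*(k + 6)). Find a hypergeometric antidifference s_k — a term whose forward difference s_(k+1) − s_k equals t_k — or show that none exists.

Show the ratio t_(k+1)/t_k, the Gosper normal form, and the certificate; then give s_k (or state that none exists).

s_k = 2*k/(5*(k + 5))

t_(k+1)/t_k = (k + 5)/(k + 7).
A = k + 5, B = k + 7, C = 1.
Set up (k + 5)·f(k+1) − (k + 6)·f(k) − (1) = 0.
From deg A=1, deg B=1, deg C=0: d=1.
A polynomial solution: f(k) = k/5.
Get s_k = R·t_k = 2*k/(5*(k + 5)) with R(k) = B(k−1)f(k)/C(k) = k*(k + 6)/5.
s_(k+1) − s_k = 2/(k**2 + 11*k + 30) = t_k.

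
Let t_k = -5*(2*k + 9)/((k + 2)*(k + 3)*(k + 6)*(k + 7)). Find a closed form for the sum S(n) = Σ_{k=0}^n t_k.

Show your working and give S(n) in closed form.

The ratio is (k + 2)*(k + 6)*(2*k + 11)/((k + 4)*(k + 8)*(2*k + 9)).
Gosper form: A/B · C(k+1)/C(k) with A=k + 2, B=k + 8, C=k**3 + 27*k**2/2 + 121*k/2 + 90.
f must satisfy (k + 2)·f(k+1) − (k + 7)·f(k) = k**3 + 27*k**2/2 + 121*k/2 + 90.
Degrees (1,1,3) ⇒ d ≤ 5.
Solve for f: f(k) = k*(k + 3)*(k + 4)*(k + 5)*(k + 8)/24 (degree 5 ≤ 5).
So s_k = (B(k−1)f/C)·t_k = (k*(k + 3)*(k + 7)*(k + 8)/(12*(2*k + 9)))·t_k = 5*k*(-k - 8)/(12*(k**2 + 8*k + 12)).
s_(k+1) − s_k = 5*(-2*k - 9)/(k**4 + 18*k**3 + 113*k**2 + 288*k + 252) = t_k.
Evaluate: s_(n+1) = 5*(-n**2 - 10*n - 9)/(12*(n**2 + 10*n + 21)); subtract s_(0) = 0 ⇒ S(n) = 5*(-n**2 - 10*n - 9)/(12*(n**2 + 10*n + 21)).

S(n) = 5*(-n**2 - 10*n - 9)/(12*(n**2 + 10*n + 21))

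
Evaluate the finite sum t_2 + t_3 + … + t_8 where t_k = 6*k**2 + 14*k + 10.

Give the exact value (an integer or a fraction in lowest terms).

Σ = 1778

Compute t_(k+1)/t_k: get (3*k**2 + 13*k + 15)/(3*k**2 + 7*k + 5).
Normal form (A,B,C) = (1, 1, k**2 + 7*k/3 + 5/3).
Set up (1)·f(k+1) − (1)·f(k) − (k**2 + 7*k/3 + 5/3) = 0.
d = 3 from the (0,0,2) case.
Match coefficients ⇒ f(k) = k*(k**2 + 2*k + 2)/3.
So s_k = (B(k−1)f/C)·t_k = (k*(k**2 + 2*k + 2)/(3*k**2 + 7*k + 5))·t_k = 2*k*(k**2 + 2*k + 2).
Δs = 6*k**2 + 14*k + 10, as required.
Evaluate s at k=9 and k=2: 1818 and 40; difference 1778.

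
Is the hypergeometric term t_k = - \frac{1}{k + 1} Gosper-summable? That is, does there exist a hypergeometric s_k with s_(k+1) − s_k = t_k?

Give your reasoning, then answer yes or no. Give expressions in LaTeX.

t_(k+1)/t_k = (k + 1)/(k + 2).
So A=k + 1 and B=k + 2, with C=1.
Solve (k + 1)·f(k+1) − (k + 1)·f(k) = 1.
From deg A=1, deg B=1, deg C=0: d=0.
Put f(k) = c0: A·f(k+1) − B(k−1)·f(k) − C = -1; need -1 = 0 — inconsistent ⇒ no f, not summable.

No — key equation has no polynomial f.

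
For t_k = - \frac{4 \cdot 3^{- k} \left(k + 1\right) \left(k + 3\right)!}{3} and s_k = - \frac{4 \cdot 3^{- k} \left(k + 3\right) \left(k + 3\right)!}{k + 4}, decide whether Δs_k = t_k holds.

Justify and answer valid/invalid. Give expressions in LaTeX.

s_(k+1) = -4*(k + 4)*factorial(k + 4)/(3*3**k*(k + 5))
s_(k+1) − s_k = -4*(k**3 + 9*k**2 + 24*k + 19)*factorial(k + 3)/(3*3**k*(k + 4)*(k + 5))
(s_(k+1) − s_k) − t_k = 4*(k**2 + 5*k + 1)*factorial(k + 3)/(3*3**k*(k + 4)*(k + 5))

Invalid: residual \frac{4 \cdot 3^{- k} \left(k^{2} + 5 k + 1\right) \left(k + 3\right)!}{3 \left(k + 4\right) \left(k + 5\right)} ≠ 0.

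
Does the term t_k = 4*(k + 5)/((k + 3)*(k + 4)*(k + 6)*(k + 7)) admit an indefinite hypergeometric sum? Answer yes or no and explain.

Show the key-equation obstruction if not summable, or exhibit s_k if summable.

Yes. s_k = k*(k + 9)/(9*(k**2 + 9*k + 18)).

t_(k+1)/t_k = (k + 3)*(k + 6)**2/((k + 5)**2*(k + 8)).
So A=k + 3 and B=k + 8, with C=k**2 + 10*k + 25.
Key eq: (k + 3)·f(k+1) = (k + 7)·f(k) + (k**2 + 10*k + 25).
From deg A=1, deg B=1, deg C=2: d=4.
Solving with deg f ≤ 4: f(k) = k*(k + 4)*(k + 5)*(k + 9)/36.
R(k) = B(k−1)·f(k)/C(k) = k*(k + 4)*(k + 7)*(k + 9)/(36*(k + 5)); s_k = R·t_k = k*(k + 9)/(9*(k**2 + 9*k + 18)).
Δs = 4*(k + 5)/(k**4 + 20*k**3 + 145*k**2 + 450*k + 504), as required.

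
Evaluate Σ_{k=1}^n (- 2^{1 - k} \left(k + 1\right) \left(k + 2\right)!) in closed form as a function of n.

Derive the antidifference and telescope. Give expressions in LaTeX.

S(n) = 12 - 2 \cdot 2^{- n} \left(n + 3\right)!

t_(k+1)/t_k = (k + 2)*(k + 3)/(2*(k + 1)).
Gosper form: A/B · C(k+1)/C(k) with A=k/2 + 3/2, B=1, C=k + 1.
Set up (k/2 + 3/2)·f(k+1) − (1)·f(k) − (k + 1) = 0.
From deg A=1, deg B=0, deg C=1: d=0.
A polynomial solution: f(k) = 2.
R(k) = B(k−1)·f(k)/C(k) = 2/(k + 1); s_k = R·t_k = -2**(2 - k)*factorial(k + 2).
Δs = -2**(1 - k)*(k + 1)*factorial(k + 2), as required.
Σ_(k=1)^n t_k = s_(n+1) − s_(1) = (-2**(1 - n)*factorial(n + 3)) − (-12), i.e. 12 - 2*factorial(n + 3)/2**n.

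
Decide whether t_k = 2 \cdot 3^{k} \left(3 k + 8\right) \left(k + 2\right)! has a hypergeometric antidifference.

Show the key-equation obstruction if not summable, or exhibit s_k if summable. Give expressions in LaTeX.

Yes. s_k = 2 \cdot 3^{k} \left(k + 2\right)!.

Step 1: r(k) = 3*(k + 3)*(3*k + 11)/(3*k + 8).
So A=3*k + 9 and B=1, with C=k + 8/3.
Set up (3*k + 9)·f(k+1) − (1)·f(k) − (k + 8/3) = 0.
From deg A=1, deg B=0, deg C=1: d=0.
Coefficient equations give f(k) = 1/3.
R(k) = B(k−1)·f(k)/C(k) = 1/(3*k + 8); s_k = R·t_k = 2*3**k*factorial(k + 2).
Verify: 2*3**k*(3*k + 8)*factorial(k + 2) matches t_k.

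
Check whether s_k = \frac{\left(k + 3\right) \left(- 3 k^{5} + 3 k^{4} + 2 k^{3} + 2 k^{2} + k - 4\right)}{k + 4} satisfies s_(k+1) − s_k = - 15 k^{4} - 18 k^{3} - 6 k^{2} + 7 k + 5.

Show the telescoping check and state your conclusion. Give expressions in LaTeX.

Invalid: residual \frac{12 k^{5} + 81 k^{4} + 80 k^{3} + 19 k^{2} - 32 k - 24}{k^{2} + 9 k + 20} ≠ 0.

s_(k+1) = (-3*k**6 - 24*k**5 - 64*k**4 - 68*k**3 - 8*k**2 + 33*k + 4)/(k + 5)
s_(k+1) − s_k = (-15*k**6 - 141*k**5 - 387*k**4 - 327*k**3 - 33*k**2 + 153*k + 76)/(k**2 + 9*k + 20)
(s_(k+1) − s_k) − t_k = (12*k**5 + 81*k**4 + 80*k**3 + 19*k**2 - 32*k - 24)/(k**2 + 9*k + 20)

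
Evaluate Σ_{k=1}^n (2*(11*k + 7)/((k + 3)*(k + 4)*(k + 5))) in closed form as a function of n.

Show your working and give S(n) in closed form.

Step 1: r(k) = (k + 3)*(11*k + 18)/((k + 6)*(11*k + 7)).
Gosper form: A/B · C(k+1)/C(k) with A=k + 3, B=k + 6, C=k + 7/11.
Key eq: (k + 3)·f(k+1) = (k + 5)·f(k) + (k + 7/11).
deg f ≤ 2 (via 1,1,1).
Solving with deg f ≤ 2: f(k) = k*(5*k + 2)/33.
R(k) = B(k−1)·f(k)/C(k) = k*(k + 5)*(5*k + 2)/(3*(11*k + 7)); s_k = R·t_k = 2*k*(5*k + 2)/(3*(k + 3)*(k + 4)).
Verify: 2*(11*k + 7)/(k**3 + 12*k**2 + 47*k + 60) matches t_k.
s_(n+1) = 2*(5*n**2 + 12*n + 7)/(3*(n**2 + 9*n + 20)) and s_(1) = 7/30, so S(n) = n*(31*n + 59)/(10*(n**2 + 9*n + 20)).

S(n) = n*(31*n + 59)/(10*(n**2 + 9*n + 20))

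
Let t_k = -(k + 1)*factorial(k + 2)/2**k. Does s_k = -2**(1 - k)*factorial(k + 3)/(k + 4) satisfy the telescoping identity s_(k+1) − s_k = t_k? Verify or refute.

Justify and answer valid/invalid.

s_(k+1) = -factorial(k + 4)/(2**k*(k + 5))
s_(k+1) − s_k = -(k**2 + 6*k + 6)*factorial(k + 3)/(2**k*(k + 4)*(k + 5))
(s_(k+1) − s_k) − t_k = (k**2 + 5*k + 2)*factorial(k + 2)/(2**k*(k + 4)*(k + 5))

Invalid: residual (k**2 + 5*k + 2)*factorial(k + 2)/(2**k*(k + 4)*(k + 5)) ≠ 0.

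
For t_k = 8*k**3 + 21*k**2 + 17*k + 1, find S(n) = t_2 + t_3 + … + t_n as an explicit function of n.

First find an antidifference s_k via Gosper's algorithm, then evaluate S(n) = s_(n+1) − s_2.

The ratio is (8*k**3 + 45*k**2 + 83*k + 47)/(8*k**3 + 21*k**2 + 17*k + 1).
Take A(k)=1, B(k)=1, C(k)=k**3 + 21*k**2/8 + 17*k/8 + 1/8.
Solve (1)·f(k+1) − (1)·f(k) = k**3 + 21*k**2/8 + 17*k/8 + 1/8.
Bound: deg f ≤ 4.
Solving with deg f ≤ 4: f(k) = k*(2*k**3 + 3*k**2 - 4)/8.
R(k) = B(k−1)·f(k)/C(k) = k*(2*k**3 + 3*k**2 - 4)/(8*k**3 + 21*k**2 + 17*k + 1); s_k = R·t_k = k*(2*k**3 + 3*k**2 - 4).
Δs = 8*k**3 + 21*k**2 + 17*k + 1, as required.
Evaluate: s_(n+1) = 2*n**4 + 11*n**3 + 21*n**2 + 13*n + 1; subtract s_(2) = 48 ⇒ S(n) = 2*n**4 + 11*n**3 + 21*n**2 + 13*n - 47.

S(n) = 2*n**4 + 11*n**3 + 21*n**2 + 13*n - 47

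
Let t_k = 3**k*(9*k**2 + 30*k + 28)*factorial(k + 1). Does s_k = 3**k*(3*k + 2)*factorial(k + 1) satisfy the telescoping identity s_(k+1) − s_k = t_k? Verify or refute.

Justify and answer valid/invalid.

s_(k+1) = 3**(k + 1)*(3*k + 5)*factorial(k + 2)
s_(k+1) − s_k = 3**k*(9*k**2 + 30*k + 28)*factorial(k + 1)
(s_(k+1) − s_k) − t_k = 0

valid (s_(k+1) − s_k reduces to t_k)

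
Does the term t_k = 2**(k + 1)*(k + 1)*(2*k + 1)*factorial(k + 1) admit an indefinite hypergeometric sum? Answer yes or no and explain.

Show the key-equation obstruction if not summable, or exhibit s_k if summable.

Yes. s_k = 2**(k + 1)*(k - 1)*factorial(k + 1).

r(k) = (k + 2)**2*(4*k + 6)/((k + 1)*(2*k + 1)) after simplifying.
Take A(k)=2*k + 4, B(k)=1, C(k)=k**2 + 3*k/2 + 1/2.
Set up (2*k + 4)·f(k+1) − (1)·f(k) − (k**2 + 3*k/2 + 1/2) = 0.
Bound: deg f ≤ 1.
Coefficient equations give f(k) = (k - 1)/2.
R(k) = B(k−1)·f(k)/C(k) = (k - 1)/((k + 1)*(2*k + 1)); s_k = R·t_k = 2**(k + 1)*(k - 1)*factorial(k + 1).
Verify: 2**(k + 1)*(k + 1)*(2*k + 1)*factorial(k + 1) matches t_k.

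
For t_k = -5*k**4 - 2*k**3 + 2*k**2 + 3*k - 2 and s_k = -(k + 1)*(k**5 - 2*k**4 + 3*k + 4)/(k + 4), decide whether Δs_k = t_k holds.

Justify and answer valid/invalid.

Invalid: residual 3*(4*k**5 + 24*k**4 + 6*k**3 - 11*k**2 - 13*k + 4)/(k**2 + 9*k + 20) ≠ 0.

s_(k+1) = -(k + 2)*(3*k + (k + 1)**5 - 2*(k + 1)**4 + 7)/(k + 5)
s_(k+1) − s_k = (-5*k**6 - 35*k**5 - 44*k**4 - k**3 + 32*k**2 + 3*k - 28)/(k**2 + 9*k + 20)
(s_(k+1) − s_k) − t_k = 3*(4*k**5 + 24*k**4 + 6*k**3 - 11*k**2 - 13*k + 4)/(k**2 + 9*k + 20)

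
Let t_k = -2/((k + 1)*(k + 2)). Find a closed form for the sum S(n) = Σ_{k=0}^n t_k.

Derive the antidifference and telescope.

S(n) = 2*(-n - 1)/(n + 2)

t_(k+1)/t_k = (k + 1)/(k + 3).
Gosper form: A/B · C(k+1)/C(k) with A=k + 1, B=k + 3, C=1.
Set up (k + 1)·f(k+1) − (k + 2)·f(k) − (1) = 0.
Degrees (1,1,0) ⇒ d ≤ 1.
A polynomial solution: f(k) = k.
Certificate R = B(k−1)f/C = k*(k + 2) gives s_k = -2*k/(k + 1).
Verify: -2/(k**2 + 3*k + 2) matches t_k.
Telescope: S(n) = s_(n+1) − s_(0) = 2*(-n - 1)/(n + 2) − (0) = 2*(-n - 1)/(n + 2).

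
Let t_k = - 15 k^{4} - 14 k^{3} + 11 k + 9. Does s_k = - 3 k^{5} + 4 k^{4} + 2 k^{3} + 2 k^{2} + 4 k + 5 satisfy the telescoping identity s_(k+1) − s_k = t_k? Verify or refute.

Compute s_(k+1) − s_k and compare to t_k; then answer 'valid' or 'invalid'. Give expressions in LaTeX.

Valid: the claim telescopes to t_k.

s_(k+1) = -3*k**5 - 11*k**4 - 12*k**3 + 2*k**2 + 15*k + 14
s_(k+1) − s_k = -15*k**4 - 14*k**3 + 11*k + 9
(s_(k+1) − s_k) − t_k = 0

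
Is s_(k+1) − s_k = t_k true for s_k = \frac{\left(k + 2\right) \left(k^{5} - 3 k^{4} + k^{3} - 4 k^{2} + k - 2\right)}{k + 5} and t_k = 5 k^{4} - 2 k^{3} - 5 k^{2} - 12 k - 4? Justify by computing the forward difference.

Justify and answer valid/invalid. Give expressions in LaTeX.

s_(k+1) = (k**6 + 5*k**5 + 5*k**4 - 12*k**3 - 38*k**2 - 39*k - 18)/(k + 6)
s_(k+1) − s_k = (5*k**6 + 41*k**5 + 45*k**4 - 79*k**3 - 187*k**2 - 209*k - 66)/(k**2 + 11*k + 30)
(s_(k+1) − s_k) − t_k = 3*(-4*k**5 - 26*k**4 + 16*k**3 + 33*k**2 + 65*k + 18)/(k**2 + 11*k + 30)

Invalid: residual \frac{3 \left(- 4 k^{5} - 26 k^{4} + 16 k^{3} + 33 k^{2} + 65 k + 18\right)}{k^{2} + 11 k + 30} ≠ 0.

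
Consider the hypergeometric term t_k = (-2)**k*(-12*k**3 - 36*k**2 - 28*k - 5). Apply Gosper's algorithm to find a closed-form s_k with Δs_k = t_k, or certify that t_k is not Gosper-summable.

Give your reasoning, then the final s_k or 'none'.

s_k = (-2)**k*(4*k**3 + 4*k**2 - 4*k - 1)

Step 1: r(k) = 2*(-12*k**3 - 72*k**2 - 136*k - 81)/(12*k**3 + 36*k**2 + 28*k + 5).
A = -2, B = 1, C = k**3 + 3*k**2 + 7*k/3 + 5/12.
Solve (-2)·f(k+1) − (1)·f(k) = k**3 + 3*k**2 + 7*k/3 + 5/12.
From deg A=0, deg B=0, deg C=3: d=3.
Match coefficients ⇒ f(k) = -(4*k**3 + 4*k**2 - 4*k - 1)/12.
R(k) = B(k−1)·f(k)/C(k) = -(4*k**3 + 4*k**2 - 4*k - 1)/(12*k**3 + 36*k**2 + 28*k + 5); s_k = R·t_k = (-2)**k*(4*k**3 + 4*k**2 - 4*k - 1).
Verify: (-2)**k*(-12*k**3 - 36*k**2 - 28*k - 5) matches t_k.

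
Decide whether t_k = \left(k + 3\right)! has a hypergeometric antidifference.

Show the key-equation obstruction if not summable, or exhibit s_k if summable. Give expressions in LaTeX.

Ratio r(k) = k + 4.
Normal form (A,B,C) = (k + 4, 1, 1).
Key eq: (k + 4)·f(k+1) = (1)·f(k) + (1).
deg f ≤ -1 (via 1,0,0).
deg f ≤ -1 is impossible — no certificate.

No. Not Gosper-summable.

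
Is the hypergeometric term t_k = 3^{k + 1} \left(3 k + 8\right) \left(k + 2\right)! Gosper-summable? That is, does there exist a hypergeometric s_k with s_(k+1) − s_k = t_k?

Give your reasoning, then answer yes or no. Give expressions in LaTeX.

Yes. s_k = 3^{k + 1} \left(k + 2\right)!.

t_(k+1)/t_k = 3*(k + 3)*(3*k + 11)/(3*k + 8).
So A=3*k + 9 and B=1, with C=k + 8/3.
f must satisfy (3*k + 9)·f(k+1) − (1)·f(k) = k + 8/3.
d = 0 from the (1,0,1) case.
Solve for f: f(k) = 1/3 (degree 0 ≤ 0).
R(k) = B(k−1)·f(k)/C(k) = 1/(3*k + 8); s_k = R·t_k = 3**(k + 1)*factorial(k + 2).
Δs = 3**(k + 1)*(3*k + 8)*factorial(k + 2), as required.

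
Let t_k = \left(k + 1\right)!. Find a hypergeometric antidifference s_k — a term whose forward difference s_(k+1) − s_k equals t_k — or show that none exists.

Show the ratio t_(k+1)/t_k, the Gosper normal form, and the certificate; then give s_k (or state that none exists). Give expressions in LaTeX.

none — t_k is not Gosper-summable

The ratio is k + 2.
A = k + 2, B = 1, C = 1.
Key eq: (k + 2)·f(k+1) = (1)·f(k) + (1).
deg f ≤ -1 (via 1,0,0).
Negative degree bound (-1): no f exists, t_k not Gosper-summable.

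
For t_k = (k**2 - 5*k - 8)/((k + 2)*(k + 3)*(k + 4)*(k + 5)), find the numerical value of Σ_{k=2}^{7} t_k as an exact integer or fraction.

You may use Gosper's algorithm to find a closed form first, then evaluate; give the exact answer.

Σ = -1/33

Ratio r(k) = (k**3 - k**2 - 18*k - 24)/(k**3 + k**2 - 38*k - 48).
Normal form (A,B,C) = (k + 2, k + 6, k**2 - 5*k - 8).
Set up (k + 2)·f(k+1) − (k + 5)·f(k) − (k**2 - 5*k - 8) = 0.
d = 3 from the (1,1,2) case.
Solve for f: f(k) = -k*(k**2 + 21*k + 26)/12 (degree 3 ≤ 3).
So s_k = (B(k−1)f/C)·t_k = (-k*(k + 5)*(k**2 + 21*k + 26)/(12*(k**2 - 5*k - 8)))·t_k = k*(-k**2 - 21*k - 26)/(12*(k + 2)*(k + 3)*(k + 4)).
Δs = (k**2 - 5*k - 8)/(k**4 + 14*k**3 + 71*k**2 + 154*k + 120), as required.
Σ_(k=2)^(7) t_k = s_(8) − s_(2) = -43/330 − (-1/10) = -1/33.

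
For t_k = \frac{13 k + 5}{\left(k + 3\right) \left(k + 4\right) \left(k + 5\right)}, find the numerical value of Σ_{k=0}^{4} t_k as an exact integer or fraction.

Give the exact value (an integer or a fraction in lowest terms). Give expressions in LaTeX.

Σ = 5/8

r(k) = (k + 3)*(13*k + 18)/((k + 6)*(13*k + 5)) after simplifying.
So A=k + 3 and B=k + 6, with C=k + 5/13.
Need (k + 3)·f(k+1) − (k + 5)·f(k) = k + 5/13.
Degrees (1,1,1) ⇒ d ≤ 2.
Coefficient equations give f(k) = k*(11*k - 1)/78.
R(k) = B(k−1)·f(k)/C(k) = k*(k + 5)*(11*k - 1)/(6*(13*k + 5)); s_k = R·t_k = k*(11*k - 1)/(6*(k + 3)*(k + 4)).
s_(k+1) − s_k = (13*k + 5)/(k**3 + 12*k**2 + 47*k + 60) = t_k.
Sum = s_(5) − s_(0); s_(5) = 5/8, s_(0) = 0 ⇒ 5/8.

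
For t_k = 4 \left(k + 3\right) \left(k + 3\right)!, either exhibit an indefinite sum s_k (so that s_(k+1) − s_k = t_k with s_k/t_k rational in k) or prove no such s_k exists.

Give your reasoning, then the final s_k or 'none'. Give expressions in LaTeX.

s_k = 4 \left(k + 3\right)!

Step 1: r(k) = (k + 4)**2/(k + 3).
Take A(k)=k + 4, B(k)=1, C(k)=k + 3.
Key eq: (k + 4)·f(k+1) = (1)·f(k) + (k + 3).
d = 0 from the (1,0,1) case.
Match coefficients ⇒ f(k) = 1.
So s_k = (B(k−1)f/C)·t_k = (1/(k + 3))·t_k = 4*factorial(k + 3).
Verify: 4*(k + 3)*factorial(k + 3) matches t_k.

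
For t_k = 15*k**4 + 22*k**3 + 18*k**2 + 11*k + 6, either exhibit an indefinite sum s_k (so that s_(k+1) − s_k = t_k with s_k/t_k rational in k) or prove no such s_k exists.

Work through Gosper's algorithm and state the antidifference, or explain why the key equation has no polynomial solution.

s_k = k*(3*k**4 - 2*k**3 + 2*k + 3)

Ratio r(k) = (15*k**4 + 82*k**3 + 174*k**2 + 173*k + 72)/(15*k**4 + 22*k**3 + 18*k**2 + 11*k + 6).
Take A(k)=1, B(k)=1, C(k)=k**4 + 22*k**3/15 + 6*k**2/5 + 11*k/15 + 2/5.
Need (1)·f(k+1) − (1)·f(k) = k**4 + 22*k**3/15 + 6*k**2/5 + 11*k/15 + 2/5.
deg f ≤ 5 (via 0,0,4).
A polynomial solution: f(k) = k*(3*k**4 - 2*k**3 + 2*k + 3)/15.
R(k) = B(k−1)·f(k)/C(k) = k*(3*k**4 - 2*k**3 + 2*k + 3)/(15*k**4 + 22*k**3 + 18*k**2 + 11*k + 6); s_k = R·t_k = k*(3*k**4 - 2*k**3 + 2*k + 3).
Check: Δs_k = 15*k**4 + 22*k**3 + 18*k**2 + 11*k + 6. ✓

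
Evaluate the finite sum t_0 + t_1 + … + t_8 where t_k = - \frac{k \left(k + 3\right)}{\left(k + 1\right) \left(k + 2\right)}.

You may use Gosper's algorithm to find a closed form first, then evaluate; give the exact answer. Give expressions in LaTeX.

Step 1: r(k) = (k + 1)**2*(k + 4)/(k*(k + 3)**2).
A = k + 1, B = k + 3, C = k**2 + 3*k.
Set up (k + 1)·f(k+1) − (k + 2)·f(k) − (k**2 + 3*k) = 0.
Bound: deg f ≤ 2.
Solving with deg f ≤ 2: f(k) = k*(k - 1).
Get s_k = R·t_k = k*(1 - k)/(k + 1) with R(k) = B(k−1)f(k)/C(k) = (k - 1)*(k + 2)/(k + 3).
Verify: k*(-k - 3)/(k**2 + 3*k + 2) matches t_k.
Evaluate s at k=9 and k=0: -36/5 and 0; difference -36/5.

Σ = -36/5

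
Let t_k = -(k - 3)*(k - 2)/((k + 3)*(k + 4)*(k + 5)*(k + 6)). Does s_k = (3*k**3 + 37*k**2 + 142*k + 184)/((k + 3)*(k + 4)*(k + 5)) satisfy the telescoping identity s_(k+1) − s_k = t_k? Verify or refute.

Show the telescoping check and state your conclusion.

s_(k+1) = (142*k + 3*(k + 1)**3 + 37*(k + 1)**2 + 326)/((k + 4)*(k + 5)*(k + 6))
s_(k+1) − s_k = (-k**2 + 5*k - 6)/(k**4 + 18*k**3 + 119*k**2 + 342*k + 360)
(s_(k+1) − s_k) − t_k = 0

valid (s_(k+1) − s_k reduces to t_k)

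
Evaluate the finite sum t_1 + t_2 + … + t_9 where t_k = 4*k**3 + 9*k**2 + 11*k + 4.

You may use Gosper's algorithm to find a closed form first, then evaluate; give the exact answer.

Step 1: r(k) = (4*k**3 + 21*k**2 + 41*k + 28)/(4*k**3 + 9*k**2 + 11*k + 4).
Normal form (A,B,C) = (1, 1, k**3 + 9*k**2/4 + 11*k/4 + 1).
Need (1)·f(k+1) − (1)·f(k) = k**3 + 9*k**2/4 + 11*k/4 + 1.
deg f ≤ 4 (via 0,0,3).
A polynomial solution: f(k) = k**2*(k**2 + k + 2)/4.
So s_k = (B(k−1)f/C)·t_k = (k**2*(k**2 + k + 2)/(4*k**3 + 9*k**2 + 11*k + 4))·t_k = k**2*(k**2 + k + 2).
s_(k+1) − s_k = 4*k**3 + 9*k**2 + 11*k + 4 = t_k.
Sum = s_(10) − s_(1); s_(10) = 11200, s_(1) = 4 ⇒ 11196.

Σ = 11196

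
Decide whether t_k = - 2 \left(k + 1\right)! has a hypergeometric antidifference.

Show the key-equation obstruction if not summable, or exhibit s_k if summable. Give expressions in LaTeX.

No — key equation has no polynomial f.

Compute t_(k+1)/t_k: get k + 2.
So A=k + 2 and B=1, with C=1.
Set up (k + 2)·f(k+1) − (1)·f(k) − (1) = 0.
deg f ≤ -1 (via 1,0,0).
Bound -1 < 0, so the key equation has no polynomial solution.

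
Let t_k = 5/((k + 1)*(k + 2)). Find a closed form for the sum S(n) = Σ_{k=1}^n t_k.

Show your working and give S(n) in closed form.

S(n) = 5*n/(2*(n + 2))

t_(k+1)/t_k = (k + 1)/(k + 3).
Gosper form: A/B · C(k+1)/C(k) with A=k + 1, B=k + 3, C=1.
f must satisfy (k + 1)·f(k+1) − (k + 2)·f(k) = 1.
From deg A=1, deg B=1, deg C=0: d=1.
Solving with deg f ≤ 1: f(k) = k.
Then R = B(k−1)f/C = k*(k + 2), so s_k = R(k)·t_k = 5*k/(k + 1).
Δs = 5/(k**2 + 3*k + 2), as required.
s_(n+1) = 5*(n + 1)/(n + 2) and s_(1) = 5/2, so S(n) = 5*n/(2*(n + 2)).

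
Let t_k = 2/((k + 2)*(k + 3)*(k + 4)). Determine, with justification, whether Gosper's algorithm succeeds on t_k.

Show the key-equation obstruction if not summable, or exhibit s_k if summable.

Yes. s_k = k*(k + 5)/(6*(k + 2)*(k + 3)).

r(k) = (k + 2)/(k + 5) after simplifying.
Take A(k)=k + 2, B(k)=k + 5, C(k)=1.
Key eq: (k + 2)·f(k+1) = (k + 4)·f(k) + (1).
From deg A=1, deg B=1, deg C=0: d=2.
Solving with deg f ≤ 2: f(k) = k*(k + 5)/12.
R(k) = B(k−1)·f(k)/C(k) = k*(k + 4)*(k + 5)/12; s_k = R·t_k = k*(k + 5)/(6*(k + 2)*(k + 3)).
s_(k+1) − s_k = 2/(k**3 + 9*k**2 + 26*k + 24) = t_k.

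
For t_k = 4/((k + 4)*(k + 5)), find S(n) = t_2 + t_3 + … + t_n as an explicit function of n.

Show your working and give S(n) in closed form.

t_(k+1)/t_k = (k + 4)/(k + 6).
A = k + 4, B = k + 6, C = 1.
Need (k + 4)·f(k+1) − (k + 5)·f(k) = 1.
deg f ≤ 1 (via 1,1,0).
Match coefficients ⇒ f(k) = k/4.
Then R = B(k−1)f/C = k*(k + 5)/4, so s_k = R(k)·t_k = k/(k + 4).
Check: Δs_k = 4/(k**2 + 9*k + 20). ✓
Telescope: S(n) = s_(n+1) − s_(2) = (n + 1)/(n + 5) − (1/3) = 2*(n - 1)/(3*(n + 5)).

S(n) = 2*(n - 1)/(3*(n + 5))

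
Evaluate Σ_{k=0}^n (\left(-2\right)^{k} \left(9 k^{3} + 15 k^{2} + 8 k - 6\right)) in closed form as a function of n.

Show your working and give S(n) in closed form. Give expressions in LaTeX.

Compute t_(k+1)/t_k: get 2*(-9*k**3 - 42*k**2 - 65*k - 26)/(9*k**3 + 15*k**2 + 8*k - 6).
A = -2, B = 1, C = k**3 + 5*k**2/3 + 8*k/9 - 2/3.
Solve (-2)·f(k+1) − (1)·f(k) = k**3 + 5*k**2/3 + 8*k/9 - 2/3.
From deg A=0, deg B=0, deg C=3: d=3.
Solving with deg f ≤ 3: f(k) = -(3*k**3 - k**2 - 2*k - 2)/9.
R(k) = B(k−1)·f(k)/C(k) = -(3*k**3 - k**2 - 2*k - 2)/(9*k**3 + 15*k**2 + 8*k - 6); s_k = R·t_k = (-2)**k*(-3*k**3 + k**2 + 2*k + 2).
Check: Δs_k = (-2)**k*(9*k**3 + 15*k**2 + 8*k - 6). ✓
s_(n+1) = (-2)**(n + 1)*(-3*n**3 - 8*n**2 - 5*n + 2) and s_(0) = 2, so S(n) = 6*(-2)**n*n**3 + 16*(-2)**n*n**2 + 10*(-2)**n*n - 4*(-2)**n - 2.

S(n) = 6 \left(-2\right)^{n} n^{3} + 16 \left(-2\right)^{n} n^{2} + 10 \left(-2\right)^{n} n - 4 \left(-2\right)^{n} - 2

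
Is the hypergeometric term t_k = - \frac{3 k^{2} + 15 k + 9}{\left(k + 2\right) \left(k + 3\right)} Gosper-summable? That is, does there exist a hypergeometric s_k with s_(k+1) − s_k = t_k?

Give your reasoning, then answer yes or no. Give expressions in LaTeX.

Yes. s_k = - \frac{3 k \left(2 k + 1\right)}{2 k + 4}.

Step 1: r(k) = (k + 2)*(5*k + (k + 1)**2 + 8)/((k + 4)*(k**2 + 5*k + 3)).
A = k + 2, B = k + 4, C = k**2 + 5*k + 3.
f must satisfy (k + 2)·f(k+1) − (k + 3)·f(k) = k**2 + 5*k + 3.
From deg A=1, deg B=1, deg C=2: d=2.
Coefficient equations give f(k) = k*(2*k + 1)/2.
Certificate R = B(k−1)f/C = k*(k + 3)*(2*k + 1)/(2*(k**2 + 5*k + 3)) gives s_k = -3*k*(2*k + 1)/(2*k + 4).
Check: Δs_k = 3*(-k**2 - 5*k - 3)/(k**2 + 5*k + 6). ✓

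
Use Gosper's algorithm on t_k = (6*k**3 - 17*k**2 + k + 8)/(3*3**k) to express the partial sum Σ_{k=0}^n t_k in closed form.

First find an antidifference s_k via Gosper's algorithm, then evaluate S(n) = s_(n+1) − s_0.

S(n) = (12*3**n - 3*n**3 - 5*n**2 - 2*n - 4)/(3*3**n)

Ratio r(k) = (6*k**3 + k**2 - 15*k - 2)/(3*(6*k**3 - 17*k**2 + k + 8)).
Take A(k)=1/3, B(k)=1, C(k)=k**3 - 17*k**2/6 + k/6 + 4/3.
Set up (1/3)·f(k+1) − (1)·f(k) − (k**3 - 17*k**2/6 + k/6 + 4/3) = 0.
d = 3 from the (0,0,3) case.
Coefficient equations give f(k) = -(3*k**3 - 4*k**2 + k + 4)/2.
Certificate R = B(k−1)f/C = -3*(3*k**3 - 4*k**2 + k + 4)/(6*k**3 - 17*k**2 + k + 8) gives s_k = (-3*k**3 + 4*k**2 - k - 4)/3**k.
Check: Δs_k = (6*k**3 - 17*k**2 + k + 8)/(3*3**k). ✓
Σ_(k=0)^n t_k = s_(n+1) − s_(0) = (3**(-n - 1)*(-3*n**3 - 5*n**2 - 2*n - 4)) − (-4), i.e. (12*3**n - 3*n**3 - 5*n**2 - 2*n - 4)/(3*3**n).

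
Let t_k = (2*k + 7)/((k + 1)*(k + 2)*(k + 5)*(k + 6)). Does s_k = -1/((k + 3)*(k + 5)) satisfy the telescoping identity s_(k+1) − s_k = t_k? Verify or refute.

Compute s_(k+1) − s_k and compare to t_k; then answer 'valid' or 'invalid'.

Invalid: residual 6*(-k**2 - 7*k - 11)/(k**6 + 21*k**5 + 175*k**4 + 735*k**3 + 1624*k**2 + 1764*k + 720) ≠ 0.

s_(k+1) = -1/((k + 4)*(k + 6))
s_(k+1) − s_k = (2*k + 9)/(k**4 + 18*k**3 + 119*k**2 + 342*k + 360)
(s_(k+1) − s_k) − t_k = 6*(-k**2 - 7*k - 11)/(k**6 + 21*k**5 + 175*k**4 + 735*k**3 + 1624*k**2 + 1764*k + 720)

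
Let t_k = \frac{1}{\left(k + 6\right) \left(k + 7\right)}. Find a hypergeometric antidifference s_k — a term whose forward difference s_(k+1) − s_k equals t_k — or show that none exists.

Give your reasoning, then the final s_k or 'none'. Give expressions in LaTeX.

s_k = \frac{k}{6 \left(k + 6\right)}

Ratio r(k) = (k + 6)/(k + 8).
Gosper form: A/B · C(k+1)/C(k) with A=k + 6, B=k + 8, C=1.
Need (k + 6)·f(k+1) − (k + 7)·f(k) = 1.
d = 1 from the (1,1,0) case.
Match coefficients ⇒ f(k) = k/6.
Get s_k = R·t_k = k/(6*(k + 6)) with R(k) = B(k−1)f(k)/C(k) = k*(k + 7)/6.
Δs = 1/(k**2 + 13*k + 42), as required.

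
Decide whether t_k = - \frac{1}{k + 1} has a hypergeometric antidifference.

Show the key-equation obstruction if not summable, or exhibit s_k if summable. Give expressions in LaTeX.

The ratio is (k + 1)/(k + 2).
So A=k + 1 and B=k + 2, with C=1.
Set up (k + 1)·f(k+1) − (k + 1)·f(k) − (1) = 0.
deg f ≤ 0 (via 1,1,0).
Write f(k) = c0. Then LHS − RHS = -1, requiring -1 = 0: contradictory. No certificate.

No. Not Gosper-summable.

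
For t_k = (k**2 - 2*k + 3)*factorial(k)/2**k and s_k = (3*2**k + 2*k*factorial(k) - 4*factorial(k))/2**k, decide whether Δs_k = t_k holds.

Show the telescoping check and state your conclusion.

s_(k+1) = (3*2**k + k**2*factorial(k) - factorial(k))/2**k
s_(k+1) − s_k = (k**2 - 2*k + 3)*factorial(k)/2**k
(s_(k+1) − s_k) − t_k = 0

Valid — Δs_k = t_k.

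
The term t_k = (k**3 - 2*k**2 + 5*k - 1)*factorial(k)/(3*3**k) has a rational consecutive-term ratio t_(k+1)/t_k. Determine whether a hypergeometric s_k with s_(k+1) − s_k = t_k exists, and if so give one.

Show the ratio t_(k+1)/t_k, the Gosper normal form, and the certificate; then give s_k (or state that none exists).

s_k = k*(k - 2)*factorial(k)/3**k

r(k) = (k**4 + 2*k**3 + 5*k**2 + 7*k + 3)/(3*(k**3 - 2*k**2 + 5*k - 1)) after simplifying.
Factor: A=k/3 + 1/3; B=1; C=k**3 - 2*k**2 + 5*k - 1.
Set up (k/3 + 1/3)·f(k+1) − (1)·f(k) − (k**3 - 2*k**2 + 5*k - 1) = 0.
Degrees (1,0,3) ⇒ d ≤ 2.
Solving with deg f ≤ 2: f(k) = 3*k*(k - 2).
Certificate R = B(k−1)f/C = 3*k*(k - 2)/(k**3 - 2*k**2 + 5*k - 1) gives s_k = k*(k - 2)*factorial(k)/3**k.
Check: Δs_k = (k**3 - 2*k**2 + 5*k - 1)*factorial(k)/(3*3**k). ✓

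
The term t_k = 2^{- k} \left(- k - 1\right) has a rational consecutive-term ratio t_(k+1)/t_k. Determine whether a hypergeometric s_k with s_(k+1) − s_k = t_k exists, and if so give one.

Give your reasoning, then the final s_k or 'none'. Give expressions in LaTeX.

s_k = 2^{1 - k} \left(k + 2\right)

r(k) = (k + 2)/(2*(k + 1)) after simplifying.
So A=1/2 and B=1, with C=k + 1.
Solve (1/2)·f(k+1) − (1)·f(k) = k + 1.
Bound: deg f ≤ 1.
Solve for f: f(k) = -2*(k + 2) (degree 1 ≤ 1).
Then R = B(k−1)f/C = -2*(k + 2)/(k + 1), so s_k = R(k)·t_k = 2**(1 - k)*(k + 2).
s_(k+1) − s_k = (-k - 1)/2**k = t_k.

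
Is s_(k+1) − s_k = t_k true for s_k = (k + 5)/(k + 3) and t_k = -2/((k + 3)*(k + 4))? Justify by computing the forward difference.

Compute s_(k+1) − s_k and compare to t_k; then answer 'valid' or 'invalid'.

s_(k+1) = (k + 6)/(k + 4)
s_(k+1) − s_k = -2/(k**2 + 7*k + 12)
(s_(k+1) − s_k) − t_k = 0

valid; difference matches t_k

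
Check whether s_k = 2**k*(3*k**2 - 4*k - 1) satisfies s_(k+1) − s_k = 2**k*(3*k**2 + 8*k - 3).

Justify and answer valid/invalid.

s_(k+1) = 2**(k + 1)*(3*k**2 + 2*k - 2)
s_(k+1) − s_k = 2**k*(3*k**2 + 8*k - 3)
(s_(k+1) − s_k) − t_k = 0

Valid: the claim telescopes to t_k.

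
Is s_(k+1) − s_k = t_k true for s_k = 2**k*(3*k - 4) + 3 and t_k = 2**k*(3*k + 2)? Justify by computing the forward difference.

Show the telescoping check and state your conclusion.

Valid: the claim telescopes to t_k.

s_(k+1) = 2**(k + 1)*(3*k - 1) + 3
s_(k+1) − s_k = 2**k*(3*k + 2)
(s_(k+1) − s_k) − t_k = 0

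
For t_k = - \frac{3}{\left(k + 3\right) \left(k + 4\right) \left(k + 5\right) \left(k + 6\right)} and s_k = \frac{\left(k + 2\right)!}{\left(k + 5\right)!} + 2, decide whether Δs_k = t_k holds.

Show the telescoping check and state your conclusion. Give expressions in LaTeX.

s_(k+1) = factorial(k + 3)/factorial(k + 6) + 2
s_(k+1) − s_k = -3/((k + 3)*(k + 4)*(k + 5)*(k + 6))
(s_(k+1) − s_k) − t_k = 0

valid (s_(k+1) − s_k reduces to t_k)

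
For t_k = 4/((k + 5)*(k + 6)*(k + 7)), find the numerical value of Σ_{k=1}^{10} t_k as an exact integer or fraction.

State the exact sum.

Σ = 115/2856

r(k) = (k + 5)/(k + 8) after simplifying.
Gosper form: A/B · C(k+1)/C(k) with A=k + 5, B=k + 8, C=1.
Set up (k + 5)·f(k+1) − (k + 7)·f(k) − (1) = 0.
Bound: deg f ≤ 2.
Solve for f: f(k) = k*(k + 11)/60 (degree 2 ≤ 2).
Certificate R = B(k−1)f/C = k*(k + 7)*(k + 11)/60 gives s_k = k*(k + 11)/(15*(k + 5)*(k + 6)).
s_(k+1) − s_k = 4/(k**3 + 18*k**2 + 107*k + 210) = t_k.
Evaluate s at k=11 and k=1: 121/2040 and 2/105; difference 115/2856.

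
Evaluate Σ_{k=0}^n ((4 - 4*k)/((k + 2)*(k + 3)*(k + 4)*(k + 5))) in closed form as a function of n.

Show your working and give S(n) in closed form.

The ratio is k*(k + 2)/((k - 1)*(k + 6)).
Take A(k)=k + 2, B(k)=k + 6, C(k)=k - 1.
f must satisfy (k + 2)·f(k+1) − (k + 5)·f(k) = k - 1.
From deg A=1, deg B=1, deg C=1: d=3.
Coefficient equations give f(k) = -k/2.
R(k) = B(k−1)·f(k)/C(k) = -k*(k + 5)/(2*(k - 1)); s_k = R·t_k = 2*k/((k + 2)*(k + 3)*(k + 4)).
s_(k+1) − s_k = 4*(1 - k)/(k**4 + 14*k**3 + 71*k**2 + 154*k + 120) = t_k.
Telescope: S(n) = s_(n+1) − s_(0) = 2*(n + 1)/(n**3 + 12*n**2 + 47*n + 60) − (0) = 2*(n + 1)/(n**3 + 12*n**2 + 47*n + 60).

S(n) = 2*(n + 1)/(n**3 + 12*n**2 + 47*n + 60)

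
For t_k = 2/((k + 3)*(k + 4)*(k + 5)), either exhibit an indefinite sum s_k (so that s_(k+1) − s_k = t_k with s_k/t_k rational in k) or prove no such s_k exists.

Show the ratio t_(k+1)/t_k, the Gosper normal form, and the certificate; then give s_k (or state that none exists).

The ratio is (k + 3)/(k + 6).
Take A(k)=k + 3, B(k)=k + 6, C(k)=1.
Set up (k + 3)·f(k+1) − (k + 5)·f(k) − (1) = 0.
Bound: deg f ≤ 2.
A polynomial solution: f(k) = k*(k + 7)/24.
So s_k = (B(k−1)f/C)·t_k = (k*(k + 5)*(k + 7)/24)·t_k = k*(k + 7)/(12*(k + 3)*(k + 4)).
Check: Δs_k = 2/(k**3 + 12*k**2 + 47*k + 60). ✓

s_k = k*(k + 7)/(12*(k + 3)*(k + 4))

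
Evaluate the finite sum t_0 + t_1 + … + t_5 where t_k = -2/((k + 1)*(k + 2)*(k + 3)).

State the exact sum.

Σ = -27/56

t_(k+1)/t_k = (k + 1)/(k + 4).
Normal form (A,B,C) = (k + 1, k + 4, 1).
Solve (k + 1)·f(k+1) − (k + 3)·f(k) = 1.
deg f ≤ 2 (via 1,1,0).
Coefficient equations give f(k) = k*(k + 3)/4.
Get s_k = R·t_k = k*(-k - 3)/(2*(k + 1)*(k + 2)) with R(k) = B(k−1)f(k)/C(k) = k*(k + 3)**2/4.
s_(k+1) − s_k = -2/(k**3 + 6*k**2 + 11*k + 6) = t_k.
Sum = s_(6) − s_(0); s_(6) = -27/56, s_(0) = 0 ⇒ -27/56.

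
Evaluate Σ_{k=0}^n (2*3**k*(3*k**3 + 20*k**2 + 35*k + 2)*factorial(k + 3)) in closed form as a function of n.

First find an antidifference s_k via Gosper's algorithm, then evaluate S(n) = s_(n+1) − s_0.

S(n) = 6*3**n*n**2*factorial(n + 4) + 18*3**n*n*factorial(n + 4) + 24

Compute t_(k+1)/t_k: get 3*(3*k**4 + 41*k**3 + 200*k**2 + 396*k + 240)/(3*k**3 + 20*k**2 + 35*k + 2).
Gosper form: A/B · C(k+1)/C(k) with A=3*k + 12, B=1, C=k**3 + 20*k**2/3 + 35*k/3 + 2/3.
Need (3*k + 12)·f(k+1) − (1)·f(k) = k**3 + 20*k**2/3 + 35*k/3 + 2/3.
Degrees (1,0,3) ⇒ d ≤ 2.
Match coefficients ⇒ f(k) = (k - 1)*(k + 2)/3.
Then R = B(k−1)f/C = (k - 1)*(k + 2)/(3*k**3 + 20*k**2 + 35*k + 2), so s_k = R(k)·t_k = 2*3**k*(k - 1)*(k + 2)*factorial(k + 3).
s_(k+1) − s_k = 2*3**k*(3*k**3 + 20*k**2 + 35*k + 2)*factorial(k + 3) = t_k.
Evaluate: s_(n+1) = 6*3**n*n*(n + 3)*factorial(n + 4); subtract s_(0) = -24 ⇒ S(n) = 6*3**n*n**2*factorial(n + 4) + 18*3**n*n*factorial(n + 4) + 24.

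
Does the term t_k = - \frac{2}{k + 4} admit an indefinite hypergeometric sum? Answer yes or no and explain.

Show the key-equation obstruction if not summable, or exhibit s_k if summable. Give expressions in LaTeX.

r(k) = (k + 4)/(k + 5) after simplifying.
So A=k + 4 and B=k + 5, with C=1.
Solve (k + 4)·f(k+1) − (k + 4)·f(k) = 1.
deg f ≤ 0 (via 1,1,0).
Put f(k) = c0: A·f(k+1) − B(k−1)·f(k) − C = -1; need -1 = 0 — inconsistent ⇒ no f, not summable.

No — t_k has no hypergeometric antidifference.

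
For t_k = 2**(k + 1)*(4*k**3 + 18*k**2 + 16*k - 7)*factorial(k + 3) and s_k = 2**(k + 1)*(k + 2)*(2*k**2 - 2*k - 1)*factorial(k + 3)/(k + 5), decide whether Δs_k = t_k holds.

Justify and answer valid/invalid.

s_(k+1) = 2**(k + 2)*(k + 3)*(2*k**2 + 2*k - 1)*factorial(k + 4)/(k + 6)
s_(k+1) − s_k = 2**(k + 1)*(4*k**5 + 50*k**4 + 220*k**3 + 397*k**2 + 178*k - 108)*factorial(k + 3)/((k + 5)*(k + 6))
(s_(k+1) − s_k) − t_k = -6*2**k*(4*k**4 + 38*k**3 + 104*k**2 + 75*k - 34)*factorial(k + 3)/((k + 5)*(k + 6))

Invalid: residual -6*2**k*(4*k**4 + 38*k**3 + 104*k**2 + 75*k - 34)*factorial(k + 3)/((k + 5)*(k + 6)) ≠ 0.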